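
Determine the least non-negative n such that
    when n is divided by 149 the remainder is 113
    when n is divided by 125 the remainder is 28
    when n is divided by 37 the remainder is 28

The moduli are pairwise coprime; M = 149·125·37 = 689125.
M/149 = 4625; 4625 ≡ 6 (mod 149); 6·25 ≡ 1, so inverse 25.
M/125 = 5513; 5513 ≡ 13 (mod 125); 13·77 ≡ 1, so inverse 77.
M/37 = 18625; 18625 ≡ 14 (mod 37); 14·8 ≡ 1, so inverse 8.
n ≡ 113·4625·25 + 28·5513·77 + 28·18625·8 = 29123653.
29123653 mod 689125 = 180403.

180403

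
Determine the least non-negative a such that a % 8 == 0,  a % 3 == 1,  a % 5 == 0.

40

From a ≡ 0 (mod 8) write a = 0 + 8t. Substituting into a ≡ 1 (mod 3) gives 8t ≡ 1 (mod 3), and since 2⁻¹ ≡ 2 (mod 3), t ≡ 2. Hence a ≡ 0 + 8·2 = 16 (mod 24).
From a ≡ 16 (mod 24) write a = 16 + 24t. Substituting into a ≡ 0 (mod 5) gives 24t ≡ 4 (mod 5), and since 4⁻¹ ≡ 4 (mod 5), t ≡ 1. Hence a ≡ 16 + 24·1 = 40 (mod 120).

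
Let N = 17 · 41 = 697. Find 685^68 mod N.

64

Mod 17: 685 ≡ 5; by Fermat, exponent reduces to 68 mod 16 = 4; 5^4 ≡ 13 (mod 17).
Mod 41: 685 ≡ 29; by Fermat, exponent reduces to 68 mod 40 = 28; 29^28 ≡ 23 (mod 41).
Combine by CRT: x ≡ 13 (mod 17), x ≡ 23 (mod 41) ⇒ x ≡ 64 (mod 697).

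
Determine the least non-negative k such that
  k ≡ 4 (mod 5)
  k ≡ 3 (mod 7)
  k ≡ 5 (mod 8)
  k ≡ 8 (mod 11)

1669

The moduli are pairwise coprime; N = 5·7·8·11 = 3080.
N/5 = 616; 616 ≡ 1 (mod 5), inverse 1.
N/7 = 440; 440 ≡ 6 (mod 7); 6·6 ≡ 1, so inverse 6.
N/8 = 385; 385 ≡ 1 (mod 8), inverse 1.
N/11 = 280; 280 ≡ 5 (mod 11); 5·9 ≡ 1, so inverse 9.
k ≡ 4·616·1 + 3·440·6 + 5·385·1 + 8·280·9 = 32469.
32469 mod 3080 = 1669.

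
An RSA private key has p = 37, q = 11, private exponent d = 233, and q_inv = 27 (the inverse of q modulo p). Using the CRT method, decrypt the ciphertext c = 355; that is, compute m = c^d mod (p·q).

5

d_p = d mod (p−1) = 233 mod 36 = 17; d_q = d mod (q−1) = 3.
m₁ = c^(d_p) mod p: c ≡ 22 (mod 37), and 22^17 mod 37 = 5.
m₂ = c^(d_q) mod q: c ≡ 3 (mod 11), and 3^3 mod 11 = 5.
h = q_inv·(m₁ − m₂) mod p = 27·(5 − 5) mod 37 = 0.
m = m₂ + h·q = 5 + 0·11 = 5.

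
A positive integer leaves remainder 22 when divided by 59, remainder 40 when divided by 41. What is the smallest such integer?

Combine the congruences pairwise.
From n ≡ 22 (mod 59) write n = 22 + 59t. Substituting into n ≡ 40 (mod 41) gives 59t ≡ 18 (mod 41), and since 18⁻¹ ≡ 16 (mod 41), t ≡ 1. Hence n ≡ 22 + 59·1 = 81 (mod 2419).

81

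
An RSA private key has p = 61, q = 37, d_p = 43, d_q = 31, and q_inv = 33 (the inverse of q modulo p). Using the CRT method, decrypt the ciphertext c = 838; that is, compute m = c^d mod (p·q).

981

m₁ = c^(d_p) mod p: c ≡ 45 (mod 61), and 45^43 mod 61 = 5.
m₂ = c^(d_q) mod q: c ≡ 24 (mod 37), and 24^31 mod 37 = 19.
h = q_inv·(m₁ − m₂) mod p = 33·(5 − 19) mod 61 = 26.
m = m₂ + h·q = 19 + 26·37 = 981.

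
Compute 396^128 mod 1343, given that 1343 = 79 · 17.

Mod 79: 396 ≡ 1; by Fermat, exponent reduces to 128 mod 78 = 50; 1^50 ≡ 1 (mod 79).
Mod 17: 396 ≡ 5; since 16 | 128, by Fermat 5^128 ≡ 1 (mod 17).
Combine by CRT: x ≡ 1 (mod 79), x ≡ 1 (mod 17) ⇒ x ≡ 1 (mod 1343).

1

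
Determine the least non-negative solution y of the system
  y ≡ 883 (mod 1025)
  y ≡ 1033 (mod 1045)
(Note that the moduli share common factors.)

Combine the congruences pairwise.
gcd(1025, 1045) = 5 and 5 | (1033 − 883), so the pair is consistent; merging gives y ≡ 100308 (mod 214225), where 214225 = lcm(1025, 1045).
The solution is unique modulo lcm(1025, 1045) = 214225.

100308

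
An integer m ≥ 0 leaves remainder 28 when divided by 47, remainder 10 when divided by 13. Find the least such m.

Combine the congruences pairwise.
From m ≡ 28 (mod 47) write m = 28 + 47t. Substituting into m ≡ 10 (mod 13) gives 47t ≡ 8 (mod 13), and since 8⁻¹ ≡ 5 (mod 13), t ≡ 1. Hence m ≡ 28 + 47·1 = 75 (mod 611).

75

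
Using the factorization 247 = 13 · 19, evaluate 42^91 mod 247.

Mod 13: 42 ≡ 3; by Fermat, exponent reduces to 91 mod 12 = 7; 3^7 ≡ 3 (mod 13).
Mod 19: 42 ≡ 4; by Fermat, exponent reduces to 91 mod 18 = 1; 4^1 ≡ 4 (mod 19).
Combine by CRT: x ≡ 3 (mod 13), x ≡ 4 (mod 19) ⇒ x ≡ 42 (mod 247).

42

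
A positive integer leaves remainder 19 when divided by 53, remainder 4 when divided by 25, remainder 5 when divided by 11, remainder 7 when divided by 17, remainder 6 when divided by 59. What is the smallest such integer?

12233479

The moduli are pairwise coprime; M = 53·25·11·17·59 = 14618725.
M/53 = 275825; 275825 ≡ 13 (mod 53); 13·49 ≡ 1, so inverse 49.
M/25 = 584749; 584749 ≡ 24 (mod 25); 24·24 ≡ 1, so inverse 24.
M/11 = 1328975; 1328975 ≡ 10 (mod 11); 10·10 ≡ 1, so inverse 10.
M/17 = 859925; 859925 ≡ 14 (mod 17); 14·11 ≡ 1, so inverse 11.
M/59 = 247775; 247775 ≡ 34 (mod 59); 34·33 ≡ 1, so inverse 33.
N ≡ 19·275825·49 + 4·584749·24 + 5·1328975·10 + 7·859925·11 + 6·247775·33 = 494651404.
494651404 mod 14618725 = 12233479.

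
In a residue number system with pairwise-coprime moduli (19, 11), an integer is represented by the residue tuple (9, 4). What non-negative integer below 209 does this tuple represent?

Combine the congruences pairwise.
From x ≡ 9 (mod 19) write x = 9 + 19t. Substituting into x ≡ 4 (mod 11) gives 19t ≡ 6 (mod 11), and since 8⁻¹ ≡ 7 (mod 11), t ≡ 9. Hence x ≡ 9 + 19·9 = 180 (mod 209).

180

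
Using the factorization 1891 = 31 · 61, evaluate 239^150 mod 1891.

Mod 31: 239 ≡ 22; since 30 | 150, by Fermat 22^150 ≡ 1 (mod 31).
Mod 61: 239 ≡ 56; by Fermat, exponent reduces to 150 mod 60 = 30; 56^30 ≡ 1 (mod 61).
Combine by CRT: x ≡ 1 (mod 31), x ≡ 1 (mod 61) ⇒ x ≡ 1 (mod 1891).

1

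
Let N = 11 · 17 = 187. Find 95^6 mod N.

Mod 11: 95 ≡ 7; 7^6 ≡ 4 (mod 11).
Mod 17: 95 ≡ 10; 10^6 ≡ 9 (mod 17).
Combine by CRT: x ≡ 4 (mod 11), x ≡ 9 (mod 17) ⇒ x ≡ 26 (mod 187).

26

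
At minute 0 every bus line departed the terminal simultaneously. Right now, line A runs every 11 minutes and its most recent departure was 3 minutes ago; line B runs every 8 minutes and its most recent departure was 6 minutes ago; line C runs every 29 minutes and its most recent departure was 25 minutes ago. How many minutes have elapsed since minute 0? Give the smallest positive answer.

982

The moduli are pairwise coprime; N = 11·8·29 = 2552.
N/11 = 232; 232 ≡ 1 (mod 11), inverse 1.
N/8 = 319; 319 ≡ 7 (mod 8); 7·7 ≡ 1, so inverse 7.
N/29 = 88; 88 ≡ 1 (mod 29), inverse 1.
t ≡ 3·232·1 + 6·319·7 + 25·88·1 = 16294.
16294 mod 2552 = 982.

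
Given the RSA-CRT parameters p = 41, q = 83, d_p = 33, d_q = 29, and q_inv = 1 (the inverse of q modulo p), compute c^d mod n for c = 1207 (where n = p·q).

2552

m₁ = c^(d_p) mod p: c ≡ 18 (mod 41), and 18^33 mod 41 = 10.
m₂ = c^(d_q) mod q: c ≡ 45 (mod 83), and 45^29 mod 83 = 62.
h = q_inv·(m₁ − m₂) mod p = 1·(10 − 62) mod 41 = 30.
m = m₂ + h·q = 62 + 30·83 = 2552.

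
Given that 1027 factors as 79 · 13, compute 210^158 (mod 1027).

Mod 79: 210 ≡ 52; by Fermat, exponent reduces to 158 mod 78 = 2; 52^2 ≡ 18 (mod 79).
Mod 13: 210 ≡ 2; by Fermat, exponent reduces to 158 mod 12 = 2; 2^2 ≡ 4 (mod 13).
Combine by CRT: x ≡ 18 (mod 79), x ≡ 4 (mod 13) ⇒ x ≡ 966 (mod 1027).

966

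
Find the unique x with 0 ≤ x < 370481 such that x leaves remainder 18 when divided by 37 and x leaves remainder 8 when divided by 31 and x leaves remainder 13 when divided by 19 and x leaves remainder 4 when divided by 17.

46601

From x ≡ 18 (mod 37) write x = 18 + 37t. Substituting into x ≡ 8 (mod 31) gives 37t ≡ 21 (mod 31), and since 6⁻¹ ≡ 26 (mod 31), t ≡ 19. Hence x ≡ 18 + 37·19 = 721 (mod 1147).
From x ≡ 721 (mod 1147) write x = 721 + 1147t. Substituting into x ≡ 13 (mod 19) gives 1147t ≡ 14 (mod 19), and since 7⁻¹ ≡ 11 (mod 19), t ≡ 2. Hence x ≡ 721 + 1147·2 = 3015 (mod 21793).
From x ≡ 3015 (mod 21793) write x = 3015 + 21793t. Substituting into x ≡ 4 (mod 17) gives 21793t ≡ 15 (mod 17), and since 16⁻¹ ≡ 16 (mod 17), t ≡ 2. Hence x ≡ 3015 + 21793·2 = 46601 (mod 370481).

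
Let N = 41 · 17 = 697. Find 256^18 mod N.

426

Mod 41: 256 ≡ 10; 10^18 ≡ 16 (mod 41).
Mod 17: 256 ≡ 1; by Fermat, exponent reduces to 18 mod 16 = 2; 1^2 ≡ 1 (mod 17).
Combine by CRT: x ≡ 16 (mod 41), x ≡ 1 (mod 17) ⇒ x ≡ 426 (mod 697).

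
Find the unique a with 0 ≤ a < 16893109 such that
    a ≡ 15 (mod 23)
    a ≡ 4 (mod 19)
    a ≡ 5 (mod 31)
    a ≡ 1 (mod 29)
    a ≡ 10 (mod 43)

The moduli are pairwise coprime; N = 23·19·31·29·43 = 16893109.
N/23 = 734483; 734483 ≡ 1 (mod 23), inverse 1.
N/19 = 889111; 889111 ≡ 6 (mod 19); 6·16 ≡ 1, so inverse 16.
N/31 = 544939; 544939 ≡ 21 (mod 31); 21·3 ≡ 1, so inverse 3.
N/29 = 582521; 582521 ≡ 27 (mod 29); 27·14 ≡ 1, so inverse 14.
N/43 = 392863; 392863 ≡ 15 (mod 43); 15·23 ≡ 1, so inverse 23.
a ≡ 15·734483·1 + 4·889111·16 + 5·544939·3 + 1·582521·14 + 10·392863·23 = 174608218.
174608218 mod 16893109 = 5677128.

5677128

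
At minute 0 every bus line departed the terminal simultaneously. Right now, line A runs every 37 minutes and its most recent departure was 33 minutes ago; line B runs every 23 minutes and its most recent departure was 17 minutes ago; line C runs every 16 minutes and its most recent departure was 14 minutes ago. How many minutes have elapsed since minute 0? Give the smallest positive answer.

9838

Combine the congruences pairwise.
From t ≡ 33 (mod 37) write t = 33 + 37s. Substituting into t ≡ 17 (mod 23) gives 37s ≡ 7 (mod 23), and since 14⁻¹ ≡ 5 (mod 23), s ≡ 12. Hence t ≡ 33 + 37·12 = 477 (mod 851).
From t ≡ 477 (mod 851) write t = 477 + 851s. Substituting into t ≡ 14 (mod 16) gives 851s ≡ 1 (mod 16), and since 3⁻¹ ≡ 11 (mod 16), s ≡ 11. Hence t ≡ 477 + 851·11 = 9838 (mod 13616).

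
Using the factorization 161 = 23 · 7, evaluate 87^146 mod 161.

Mod 23: 87 ≡ 18; by Fermat, exponent reduces to 146 mod 22 = 14; 18^14 ≡ 13 (mod 23).
Mod 7: 87 ≡ 3; by Fermat, exponent reduces to 146 mod 6 = 2; 3^2 ≡ 2 (mod 7).
Combine by CRT: x ≡ 13 (mod 23), x ≡ 2 (mod 7) ⇒ x ≡ 128 (mod 161).

128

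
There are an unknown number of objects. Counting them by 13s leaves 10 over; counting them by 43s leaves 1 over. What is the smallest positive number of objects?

517

Combine the congruences pairwise.
From N ≡ 10 (mod 13) write N = 10 + 13t. Substituting into N ≡ 1 (mod 43) gives 13t ≡ 34 (mod 43), and since 13⁻¹ ≡ 10 (mod 43), t ≡ 39. Hence N ≡ 10 + 13·39 = 517 (mod 559).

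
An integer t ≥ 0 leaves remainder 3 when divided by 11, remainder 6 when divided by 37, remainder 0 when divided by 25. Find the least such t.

4150

The moduli are pairwise coprime; N = 11·37·25 = 10175.
N/11 = 925; 925 ≡ 1 (mod 11), inverse 1.
N/37 = 275; 275 ≡ 16 (mod 37); 16·7 ≡ 1, so inverse 7.
N/25 = 407; 407 ≡ 7 (mod 25); 7·18 ≡ 1, so inverse 18.
t ≡ 3·925·1 + 6·275·7 + 0·407·18 = 14325.
14325 mod 10175 = 4150.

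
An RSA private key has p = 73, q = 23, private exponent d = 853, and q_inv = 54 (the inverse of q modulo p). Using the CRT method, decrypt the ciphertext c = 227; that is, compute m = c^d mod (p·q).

d_p = d mod (p−1) = 853 mod 72 = 61; d_q = d mod (q−1) = 17.
m₁ = c^(d_p) mod p: c ≡ 8 (mod 73), and 8^61 mod 73 = 8.
m₂ = c^(d_q) mod q: c ≡ 20 (mod 23), and 20^17 mod 23 = 7.
h = q_inv·(m₁ − m₂) mod p = 54·(8 − 7) mod 73 = 54.
m = m₂ + h·q = 7 + 54·23 = 1249.

1249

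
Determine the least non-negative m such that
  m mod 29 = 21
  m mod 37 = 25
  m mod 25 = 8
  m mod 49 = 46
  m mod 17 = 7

20580683

Combine the congruences pairwise.
From m ≡ 21 (mod 29) write m = 21 + 29t. Substituting into m ≡ 25 (mod 37) gives 29t ≡ 4 (mod 37), and since 29⁻¹ ≡ 23 (mod 37), t ≡ 18. Hence m ≡ 21 + 29·18 = 543 (mod 1073).
From m ≡ 543 (mod 1073) write m = 543 + 1073t. Substituting into m ≡ 8 (mod 25) gives 1073t ≡ 15 (mod 25), and since 23⁻¹ ≡ 12 (mod 25), t ≡ 5. Hence m ≡ 543 + 1073·5 = 5908 (mod 26825).
From m ≡ 5908 (mod 26825) write m = 5908 + 26825t. Substituting into m ≡ 46 (mod 49) gives 26825t ≡ 18 (mod 49), and since 22⁻¹ ≡ 29 (mod 49), t ≡ 32. Hence m ≡ 5908 + 26825·32 = 864308 (mod 1314425).
From m ≡ 864308 (mod 1314425) write m = 864308 + 1314425t. Substituting into m ≡ 7 (mod 17) gives 1314425t ≡ 13 (mod 17), and since 2⁻¹ ≡ 9 (mod 17), t ≡ 15. Hence m ≡ 864308 + 1314425·15 = 20580683 (mod 22345225).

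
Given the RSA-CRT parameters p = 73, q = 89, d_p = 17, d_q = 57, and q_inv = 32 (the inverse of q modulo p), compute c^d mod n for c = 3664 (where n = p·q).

831

m₁ = c^(d_p) mod p: c ≡ 14 (mod 73), and 14^17 mod 73 = 28.
m₂ = c^(d_q) mod q: c ≡ 15 (mod 89), and 15^57 mod 89 = 30.
h = q_inv·(m₁ − m₂) mod p = 32·(28 − 30) mod 73 = 9.
m = m₂ + h·q = 30 + 9·89 = 831.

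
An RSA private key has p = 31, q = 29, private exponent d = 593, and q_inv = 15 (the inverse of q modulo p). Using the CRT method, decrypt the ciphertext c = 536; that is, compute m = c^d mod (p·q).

d_p = d mod (p−1) = 593 mod 30 = 23; d_q = d mod (q−1) = 5.
m₁ = c^(d_p) mod p: c ≡ 9 (mod 31), and 9^23 mod 31 = 28.
m₂ = c^(d_q) mod q: c ≡ 14 (mod 29), and 14^5 mod 29 = 19.
h = q_inv·(m₁ − m₂) mod p = 15·(28 − 19) mod 31 = 11.
m = m₂ + h·q = 19 + 11·29 = 338.

338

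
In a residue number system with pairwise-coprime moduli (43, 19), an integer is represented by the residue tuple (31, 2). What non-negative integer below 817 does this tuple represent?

762

Combine the congruences pairwise.
From x ≡ 31 (mod 43) write x = 31 + 43t. Substituting into x ≡ 2 (mod 19) gives 43t ≡ 9 (mod 19), and since 5⁻¹ ≡ 4 (mod 19), t ≡ 17. Hence x ≡ 31 + 43·17 = 762 (mod 817).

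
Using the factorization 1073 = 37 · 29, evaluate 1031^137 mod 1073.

779

Mod 37: 1031 ≡ 32; by Fermat, exponent reduces to 137 mod 36 = 29; 32^29 ≡ 2 (mod 37).
Mod 29: 1031 ≡ 16; by Fermat, exponent reduces to 137 mod 28 = 25; 16^25 ≡ 25 (mod 29).
Combine by CRT: x ≡ 2 (mod 37), x ≡ 25 (mod 29) ⇒ x ≡ 779 (mod 1073).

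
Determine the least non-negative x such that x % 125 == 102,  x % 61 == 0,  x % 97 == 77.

The moduli are pairwise coprime; N = 125·61·97 = 739625.
N/125 = 5917; 5917 ≡ 42 (mod 125); 42·3 ≡ 1, so inverse 3.
N/61 = 12125; 12125 ≡ 47 (mod 61); 47·13 ≡ 1, so inverse 13.
N/97 = 7625; 7625 ≡ 59 (mod 97); 59·74 ≡ 1, so inverse 74.
x ≡ 102·5917·3 + 0·12125·13 + 77·7625·74 = 45257852.
45257852 mod 739625 = 140727.

140727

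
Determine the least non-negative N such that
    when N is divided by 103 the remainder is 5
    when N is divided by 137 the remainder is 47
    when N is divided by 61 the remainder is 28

779303

From N ≡ 5 (mod 103) write N = 5 + 103t. Substituting into N ≡ 47 (mod 137) gives 103t ≡ 42 (mod 137), and since 103⁻¹ ≡ 4 (mod 137), t ≡ 31. Hence N ≡ 5 + 103·31 = 3198 (mod 14111).
From N ≡ 3198 (mod 14111) write N = 3198 + 14111t. Substituting into N ≡ 28 (mod 61) gives 14111t ≡ 2 (mod 61), and since 20⁻¹ ≡ 58 (mod 61), t ≡ 55. Hence N ≡ 3198 + 14111·55 = 779303 (mod 860771).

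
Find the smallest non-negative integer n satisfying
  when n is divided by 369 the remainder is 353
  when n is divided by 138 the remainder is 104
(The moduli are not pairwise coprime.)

gcd(369, 138) = 3 and 3 | (104 − 353), so the pair is consistent; merging gives n ≡ 10316 (mod 16974), where 16974 = lcm(369, 138).
The solution is unique modulo lcm(369, 138) = 16974.

10316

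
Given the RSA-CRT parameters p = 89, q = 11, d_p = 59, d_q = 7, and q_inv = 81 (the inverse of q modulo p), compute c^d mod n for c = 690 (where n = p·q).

453

m₁ = c^(d_p) mod p: c ≡ 67 (mod 89), and 67^59 mod 89 = 8.
m₂ = c^(d_q) mod q: c ≡ 8 (mod 11), and 8^7 mod 11 = 2.
h = q_inv·(m₁ − m₂) mod p = 81·(8 − 2) mod 89 = 41.
m = m₂ + h·q = 2 + 41·11 = 453.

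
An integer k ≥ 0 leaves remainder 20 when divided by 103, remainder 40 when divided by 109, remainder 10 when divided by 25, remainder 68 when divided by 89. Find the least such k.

21705210

The moduli are pairwise coprime; N = 103·109·25·89 = 24980075.
N/103 = 242525; 242525 ≡ 63 (mod 103); 63·18 ≡ 1, so inverse 18.
N/109 = 229175; 229175 ≡ 57 (mod 109); 57·44 ≡ 1, so inverse 44.
N/25 = 999203; 999203 ≡ 3 (mod 25); 3·17 ≡ 1, so inverse 17.
N/89 = 280675; 280675 ≡ 58 (mod 89); 58·66 ≡ 1, so inverse 66.
k ≡ 20·242525·18 + 40·229175·44 + 10·999203·17 + 68·280675·66 = 1920190910.
1920190910 mod 24980075 = 21705210.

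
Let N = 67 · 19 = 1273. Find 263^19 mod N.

149

Mod 67: 263 ≡ 62; 62^19 ≡ 15 (mod 67).
Mod 19: 263 ≡ 16; by Fermat, exponent reduces to 19 mod 18 = 1; 16^1 ≡ 16 (mod 19).
Combine by CRT: x ≡ 15 (mod 67), x ≡ 16 (mod 19) ⇒ x ≡ 149 (mod 1273).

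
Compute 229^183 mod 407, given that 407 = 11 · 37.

47

Mod 11: 229 ≡ 9; by Fermat, exponent reduces to 183 mod 10 = 3; 9^3 ≡ 3 (mod 11).
Mod 37: 229 ≡ 7; by Fermat, exponent reduces to 183 mod 36 = 3; 7^3 ≡ 10 (mod 37).
Combine by CRT: x ≡ 3 (mod 11), x ≡ 10 (mod 37) ⇒ x ≡ 47 (mod 407).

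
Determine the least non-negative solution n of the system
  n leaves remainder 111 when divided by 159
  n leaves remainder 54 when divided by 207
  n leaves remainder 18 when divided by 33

gcd(159, 207) = 3 and 3 | (54 − 111), so the pair is consistent; merging gives n ≡ 6471 (mod 10971), where 10971 = lcm(159, 207).
gcd(10971, 33) = 3 and 3 | (18 − 6471), so the pair is consistent; merging gives n ≡ 17442 (mod 120681), where 120681 = lcm(10971, 33).
The solution is unique modulo lcm(159, 207, 33) = 120681.

17442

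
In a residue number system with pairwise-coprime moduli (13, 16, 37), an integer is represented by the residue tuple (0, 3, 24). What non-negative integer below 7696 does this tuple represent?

7683

From x ≡ 0 (mod 13) write x = 0 + 13t. Substituting into x ≡ 3 (mod 16) gives 13t ≡ 3 (mod 16), and since 13⁻¹ ≡ 5 (mod 16), t ≡ 15. Hence x ≡ 0 + 13·15 = 195 (mod 208).
From x ≡ 195 (mod 208) write x = 195 + 208t. Substituting into x ≡ 24 (mod 37) gives 208t ≡ 14 (mod 37), and since 23⁻¹ ≡ 29 (mod 37), t ≡ 36. Hence x ≡ 195 + 208·36 = 7683 (mod 7696).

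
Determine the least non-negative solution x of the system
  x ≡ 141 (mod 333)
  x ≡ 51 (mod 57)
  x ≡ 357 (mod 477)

326148

gcd(333, 57) = 3 and 3 | (51 − 141), so the pair is consistent; merging gives x ≡ 3471 (mod 6327), where 6327 = lcm(333, 57).
gcd(6327, 477) = 9 and 9 | (357 − 3471), so the pair is consistent; merging gives x ≡ 326148 (mod 335331), where 335331 = lcm(6327, 477).
The solution is unique modulo lcm(333, 57, 477) = 335331.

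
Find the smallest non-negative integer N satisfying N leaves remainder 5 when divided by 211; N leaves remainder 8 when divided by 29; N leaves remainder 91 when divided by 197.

Combine the congruences pairwise.
From N ≡ 5 (mod 211) write N = 5 + 211t. Substituting into N ≡ 8 (mod 29) gives 211t ≡ 3 (mod 29), and since 8⁻¹ ≡ 11 (mod 29), t ≡ 4. Hence N ≡ 5 + 211·4 = 849 (mod 6119).
From N ≡ 849 (mod 6119) write N = 849 + 6119t. Substituting into N ≡ 91 (mod 197) gives 6119t ≡ 30 (mod 197), and since 12⁻¹ ≡ 115 (mod 197), t ≡ 101. Hence N ≡ 849 + 6119·101 = 618868 (mod 1205443).

618868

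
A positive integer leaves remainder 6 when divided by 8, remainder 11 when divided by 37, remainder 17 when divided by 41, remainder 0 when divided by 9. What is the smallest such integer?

From N ≡ 6 (mod 8) write N = 6 + 8t. Substituting into N ≡ 11 (mod 37) gives 8t ≡ 5 (mod 37), and since 8⁻¹ ≡ 14 (mod 37), t ≡ 33. Hence N ≡ 6 + 8·33 = 270 (mod 296).
From N ≡ 270 (mod 296) write N = 270 + 296t. Substituting into N ≡ 17 (mod 41) gives 296t ≡ 34 (mod 41), and since 9⁻¹ ≡ 32 (mod 41), t ≡ 22. Hence N ≡ 270 + 296·22 = 6782 (mod 12136).
From N ≡ 6782 (mod 12136) write N = 6782 + 12136t. Substituting into N ≡ 0 (mod 9) gives 12136t ≡ 4 (mod 9), and since 4⁻¹ ≡ 7 (mod 9), t ≡ 1. Hence N ≡ 6782 + 12136·1 = 18918 (mod 109224).

18918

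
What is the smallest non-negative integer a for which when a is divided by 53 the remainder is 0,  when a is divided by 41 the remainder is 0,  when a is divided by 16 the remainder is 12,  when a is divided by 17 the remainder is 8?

From a ≡ 0 (mod 53) write a = 0 + 53t. Substituting into a ≡ 0 (mod 41) gives 53t ≡ 0 (mod 41), and since 12⁻¹ ≡ 24 (mod 41), t ≡ 0. Hence a ≡ 0 + 53·0 = 0 (mod 2173).
From a ≡ 0 (mod 2173) write a = 0 + 2173t. Substituting into a ≡ 12 (mod 16) gives 2173t ≡ 12 (mod 16), and since 13⁻¹ ≡ 5 (mod 16), t ≡ 12. Hence a ≡ 0 + 2173·12 = 26076 (mod 34768).
From a ≡ 26076 (mod 34768) write a = 26076 + 34768t. Substituting into a ≡ 8 (mod 17) gives 34768t ≡ 10 (mod 17), and since 3⁻¹ ≡ 6 (mod 17), t ≡ 9. Hence a ≡ 26076 + 34768·9 = 338988 (mod 591056).

338988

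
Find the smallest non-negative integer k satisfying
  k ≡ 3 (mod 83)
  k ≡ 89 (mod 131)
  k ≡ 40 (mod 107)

496841

The moduli are pairwise coprime; N = 83·131·107 = 1163411.
N/83 = 14017; 14017 ≡ 73 (mod 83); 73·58 ≡ 1, so inverse 58.
N/131 = 8881; 8881 ≡ 104 (mod 131); 104·97 ≡ 1, so inverse 97.
N/107 = 10873; 10873 ≡ 66 (mod 107); 66·60 ≡ 1, so inverse 60.
k ≡ 3·14017·58 + 89·8881·97 + 40·10873·60 = 105203831.
105203831 mod 1163411 = 496841.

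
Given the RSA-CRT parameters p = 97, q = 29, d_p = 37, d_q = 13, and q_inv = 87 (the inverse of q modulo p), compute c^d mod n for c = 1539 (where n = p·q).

m₁ = c^(d_p) mod p: c ≡ 84 (mod 97), and 84^37 mod 97 = 29.
m₂ = c^(d_q) mod q: c ≡ 2 (mod 29), and 2^13 mod 29 = 14.
h = q_inv·(m₁ − m₂) mod p = 87·(29 − 14) mod 97 = 44.
m = m₂ + h·q = 14 + 44·29 = 1290.

1290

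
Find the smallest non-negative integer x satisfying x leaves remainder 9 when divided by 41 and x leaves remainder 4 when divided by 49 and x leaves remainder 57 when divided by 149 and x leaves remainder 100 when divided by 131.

The moduli are pairwise coprime; N = 41·49·149·131 = 39213671.
N/41 = 956431; 956431 ≡ 24 (mod 41); 24·12 ≡ 1, so inverse 12.
N/49 = 800279; 800279 ≡ 11 (mod 49); 11·9 ≡ 1, so inverse 9.
N/149 = 263179; 263179 ≡ 45 (mod 149); 45·53 ≡ 1, so inverse 53.
N/131 = 299341; 299341 ≡ 6 (mod 131); 6·22 ≡ 1, so inverse 22.
x ≡ 9·956431·12 + 4·800279·9 + 57·263179·53 + 100·299341·22 = 1585718551.
1585718551 mod 39213671 = 17171711.

17171711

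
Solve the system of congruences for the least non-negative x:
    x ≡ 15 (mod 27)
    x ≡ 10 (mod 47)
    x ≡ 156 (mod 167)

The moduli are pairwise coprime; N = 27·47·167 = 211923.
N/27 = 7849; 7849 ≡ 19 (mod 27); 19·10 ≡ 1, so inverse 10.
N/47 = 4509; 4509 ≡ 44 (mod 47); 44·31 ≡ 1, so inverse 31.
N/167 = 1269; 1269 ≡ 100 (mod 167); 100·162 ≡ 1, so inverse 162.
x ≡ 15·7849·10 + 10·4509·31 + 156·1269·162 = 34645308.
34645308 mod 211923 = 101859.

101859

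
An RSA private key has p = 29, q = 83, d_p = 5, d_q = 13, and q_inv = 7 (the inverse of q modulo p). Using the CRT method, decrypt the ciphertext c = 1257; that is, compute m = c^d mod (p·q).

m₁ = c^(d_p) mod p: c ≡ 10 (mod 29), and 10^5 mod 29 = 8.
m₂ = c^(d_q) mod q: c ≡ 12 (mod 83), and 12^13 mod 83 = 23.
h = q_inv·(m₁ − m₂) mod p = 7·(8 − 23) mod 29 = 11.
m = m₂ + h·q = 23 + 11·83 = 936.

936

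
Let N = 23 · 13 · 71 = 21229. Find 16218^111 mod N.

Mod 23: 16218 ≡ 3; by Fermat, exponent reduces to 111 mod 22 = 1; 3^1 ≡ 3 (mod 23).
Mod 13: 16218 ≡ 7; by Fermat, exponent reduces to 111 mod 12 = 3; 7^3 ≡ 5 (mod 13).
Mod 71: 16218 ≡ 30; by Fermat, exponent reduces to 111 mod 70 = 41; 30^41 ≡ 45 (mod 71).
Combine by CRT: x ≡ 3 (mod 23), x ≡ 5 (mod 13), x ≡ 45 (mod 71) ⇒ x ≡ 187 (mod 21229).

187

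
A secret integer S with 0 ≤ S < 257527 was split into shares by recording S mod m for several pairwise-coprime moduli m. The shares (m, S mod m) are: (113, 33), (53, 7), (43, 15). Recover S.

187839

The moduli are pairwise coprime; N = 113·53·43 = 257527.
N/113 = 2279; 2279 ≡ 19 (mod 113); 19·6 ≡ 1, so inverse 6.
N/53 = 4859; 4859 ≡ 36 (mod 53); 36·28 ≡ 1, so inverse 28.
N/43 = 5989; 5989 ≡ 12 (mod 43); 12·18 ≡ 1, so inverse 18.
S ≡ 33·2279·6 + 7·4859·28 + 15·5989·18 = 3020636.
3020636 mod 257527 = 187839.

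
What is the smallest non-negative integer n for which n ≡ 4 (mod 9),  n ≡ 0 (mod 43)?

301

Combine the congruences pairwise.
From n ≡ 4 (mod 9) write n = 4 + 9t. Substituting into n ≡ 0 (mod 43) gives 9t ≡ 39 (mod 43), and since 9⁻¹ ≡ 24 (mod 43), t ≡ 33. Hence n ≡ 4 + 9·33 = 301 (mod 387).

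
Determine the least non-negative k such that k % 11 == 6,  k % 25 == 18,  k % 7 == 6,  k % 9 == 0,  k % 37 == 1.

312318

The moduli are pairwise coprime; N = 11·25·7·9·37 = 641025.
N/11 = 58275; 58275 ≡ 8 (mod 11); 8·7 ≡ 1, so inverse 7.
N/25 = 25641; 25641 ≡ 16 (mod 25); 16·11 ≡ 1, so inverse 11.
N/7 = 91575; 91575 ≡ 1 (mod 7), inverse 1.
N/9 = 71225; 71225 ≡ 8 (mod 9); 8·8 ≡ 1, so inverse 8.
N/37 = 17325; 17325 ≡ 9 (mod 37); 9·33 ≡ 1, so inverse 33.
k ≡ 6·58275·7 + 18·25641·11 + 6·91575·1 + 0·71225·8 + 1·17325·33 = 8645643.
8645643 mod 641025 = 312318.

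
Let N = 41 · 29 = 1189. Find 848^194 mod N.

Mod 41: 848 ≡ 28; by Fermat, exponent reduces to 194 mod 40 = 34; 28^34 ≡ 21 (mod 41).
Mod 29: 848 ≡ 7; by Fermat, exponent reduces to 194 mod 28 = 26; 7^26 ≡ 16 (mod 29).
Combine by CRT: x ≡ 21 (mod 41), x ≡ 16 (mod 29) ⇒ x ≡ 103 (mod 1189).

103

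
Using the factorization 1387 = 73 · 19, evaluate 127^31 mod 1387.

1174

Mod 73: 127 ≡ 54; 54^31 ≡ 6 (mod 73).
Mod 19: 127 ≡ 13; by Fermat, exponent reduces to 31 mod 18 = 13; 13^13 ≡ 15 (mod 19).
Combine by CRT: x ≡ 6 (mod 73), x ≡ 15 (mod 19) ⇒ x ≡ 1174 (mod 1387).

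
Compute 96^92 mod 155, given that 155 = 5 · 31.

Mod 5: 96 ≡ 1; since 4 | 92, by Fermat 1^92 ≡ 1 (mod 5).
Mod 31: 96 ≡ 3; by Fermat, exponent reduces to 92 mod 30 = 2; 3^2 ≡ 9 (mod 31).
Combine by CRT: x ≡ 1 (mod 5), x ≡ 9 (mod 31) ⇒ x ≡ 71 (mod 155).

71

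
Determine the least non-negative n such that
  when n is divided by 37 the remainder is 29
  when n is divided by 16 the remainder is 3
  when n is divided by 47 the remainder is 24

The moduli are pairwise coprime; M = 37·16·47 = 27824.
M/37 = 752; 752 ≡ 12 (mod 37); 12·34 ≡ 1, so inverse 34.
M/16 = 1739; 1739 ≡ 11 (mod 16); 11·3 ≡ 1, so inverse 3.
M/47 = 592; 592 ≡ 28 (mod 47); 28·42 ≡ 1, so inverse 42.
n ≡ 29·752·34 + 3·1739·3 + 24·592·42 = 1353859.
1353859 mod 27824 = 18307.

18307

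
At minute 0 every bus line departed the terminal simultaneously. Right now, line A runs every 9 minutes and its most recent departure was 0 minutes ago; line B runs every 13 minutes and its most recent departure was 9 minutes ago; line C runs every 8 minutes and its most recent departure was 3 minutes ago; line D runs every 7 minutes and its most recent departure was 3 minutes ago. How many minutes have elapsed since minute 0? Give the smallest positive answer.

The moduli are pairwise coprime; N = 9·13·8·7 = 6552.
N/9 = 728; 728 ≡ 8 (mod 9); 8·8 ≡ 1, so inverse 8.
N/13 = 504; 504 ≡ 10 (mod 13); 10·4 ≡ 1, so inverse 4.
N/8 = 819; 819 ≡ 3 (mod 8); 3·3 ≡ 1, so inverse 3.
N/7 = 936; 936 ≡ 5 (mod 7); 5·3 ≡ 1, so inverse 3.
t ≡ 0·728·8 + 9·504·4 + 3·819·3 + 3·936·3 = 33939.
33939 mod 6552 = 1179.

1179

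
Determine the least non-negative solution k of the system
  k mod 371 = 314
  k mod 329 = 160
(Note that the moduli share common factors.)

4766

gcd(371, 329) = 7 and 7 | (160 − 314), so the pair is consistent; merging gives k ≡ 4766 (mod 17437), where 17437 = lcm(371, 329).
The solution is unique modulo lcm(371, 329) = 17437.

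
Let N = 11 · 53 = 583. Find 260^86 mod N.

356

Mod 11: 260 ≡ 7; by Fermat, exponent reduces to 86 mod 10 = 6; 7^6 ≡ 4 (mod 11).
Mod 53: 260 ≡ 48; by Fermat, exponent reduces to 86 mod 52 = 34; 48^34 ≡ 38 (mod 53).
Combine by CRT: x ≡ 4 (mod 11), x ≡ 38 (mod 53) ⇒ x ≡ 356 (mod 583).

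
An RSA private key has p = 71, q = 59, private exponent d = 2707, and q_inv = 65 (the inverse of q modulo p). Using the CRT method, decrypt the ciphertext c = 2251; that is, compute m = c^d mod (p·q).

1870

d_p = d mod (p−1) = 2707 mod 70 = 47; d_q = d mod (q−1) = 39.
m₁ = c^(d_p) mod p: c ≡ 50 (mod 71), and 50^47 mod 71 = 24.
m₂ = c^(d_q) mod q: c ≡ 9 (mod 59), and 9^39 mod 59 = 41.
h = q_inv·(m₁ − m₂) mod p = 65·(24 − 41) mod 71 = 31.
m = m₂ + h·q = 41 + 31·59 = 1870.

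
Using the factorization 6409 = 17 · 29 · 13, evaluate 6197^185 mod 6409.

315

Mod 17: 6197 ≡ 9; by Fermat, exponent reduces to 185 mod 16 = 9; 9^9 ≡ 9 (mod 17).
Mod 29: 6197 ≡ 20; by Fermat, exponent reduces to 185 mod 28 = 17; 20^17 ≡ 25 (mod 29).
Mod 13: 6197 ≡ 9; by Fermat, exponent reduces to 185 mod 12 = 5; 9^5 ≡ 3 (mod 13).
Combine by CRT: x ≡ 9 (mod 17), x ≡ 25 (mod 29), x ≡ 3 (mod 13) ⇒ x ≡ 315 (mod 6409).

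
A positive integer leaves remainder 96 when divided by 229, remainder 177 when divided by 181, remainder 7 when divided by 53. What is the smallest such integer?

From t ≡ 96 (mod 229) write t = 96 + 229s. Substituting into t ≡ 177 (mod 181) gives 229s ≡ 81 (mod 181), and since 48⁻¹ ≡ 132 (mod 181), s ≡ 13. Hence t ≡ 96 + 229·13 = 3073 (mod 41449).
From t ≡ 3073 (mod 41449) write t = 3073 + 41449s. Substituting into t ≡ 7 (mod 53) gives 41449s ≡ 8 (mod 53), and since 3⁻¹ ≡ 18 (mod 53), s ≡ 38. Hence t ≡ 3073 + 41449·38 = 1578135 (mod 2196797).

1578135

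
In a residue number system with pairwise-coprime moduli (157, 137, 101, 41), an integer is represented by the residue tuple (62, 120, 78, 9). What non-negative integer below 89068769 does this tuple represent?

65308294

From x ≡ 62 (mod 157) write x = 62 + 157t. Substituting into x ≡ 120 (mod 137) gives 157t ≡ 58 (mod 137), and since 20⁻¹ ≡ 48 (mod 137), t ≡ 44. Hence x ≡ 62 + 157·44 = 6970 (mod 21509).
From x ≡ 6970 (mod 21509) write x = 6970 + 21509t. Substituting into x ≡ 78 (mod 101) gives 21509t ≡ 77 (mod 101), and since 97⁻¹ ≡ 25 (mod 101), t ≡ 6. Hence x ≡ 6970 + 21509·6 = 136024 (mod 2172409).
From x ≡ 136024 (mod 2172409) write x = 136024 + 2172409t. Substituting into x ≡ 9 (mod 41) gives 2172409t ≡ 23 (mod 41), and since 24⁻¹ ≡ 12 (mod 41), t ≡ 30. Hence x ≡ 136024 + 2172409·30 = 65308294 (mod 89068769).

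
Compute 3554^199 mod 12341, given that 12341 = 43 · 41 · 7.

Mod 43: 3554 ≡ 28; by Fermat, exponent reduces to 199 mod 42 = 31; 28^31 ≡ 18 (mod 43).
Mod 41: 3554 ≡ 28; by Fermat, exponent reduces to 199 mod 40 = 39; 28^39 ≡ 22 (mod 41).
Mod 7: 3554 ≡ 5; by Fermat, exponent reduces to 199 mod 6 = 1; 5^1 ≡ 5 (mod 7).
Combine by CRT: x ≡ 18 (mod 43), x ≡ 22 (mod 41), x ≡ 5 (mod 7) ⇒ x ≡ 1867 (mod 12341).

1867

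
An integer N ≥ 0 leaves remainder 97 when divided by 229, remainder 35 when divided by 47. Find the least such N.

From N ≡ 97 (mod 229) write N = 97 + 229t. Substituting into N ≡ 35 (mod 47) gives 229t ≡ 32 (mod 47), and since 41⁻¹ ≡ 39 (mod 47), t ≡ 26. Hence N ≡ 97 + 229·26 = 6051 (mod 10763).

6051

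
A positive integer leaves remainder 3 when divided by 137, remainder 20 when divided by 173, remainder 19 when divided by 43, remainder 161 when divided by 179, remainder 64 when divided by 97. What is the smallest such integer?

12414805606

The moduli are pairwise coprime; N = 137·173·43·179·97 = 17695379909.
N/137 = 129163357; 129163357 ≡ 31 (mod 137); 31·84 ≡ 1, so inverse 84.
N/173 = 102285433; 102285433 ≡ 48 (mod 173); 48·155 ≡ 1, so inverse 155.
N/43 = 411520463; 411520463 ≡ 14 (mod 43); 14·40 ≡ 1, so inverse 40.
N/179 = 98856871; 98856871 ≡ 4 (mod 179); 4·45 ≡ 1, so inverse 45.
N/97 = 182426597; 182426597 ≡ 55 (mod 97); 55·30 ≡ 1, so inverse 30.
k ≡ 3·129163357·84 + 20·102285433·155 + 19·411520463·40 + 161·98856871·45 + 64·182426597·30 = 1728866656779.
1728866656779 mod 17695379909 = 12414805606.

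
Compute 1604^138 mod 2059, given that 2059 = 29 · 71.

981

Mod 29: 1604 ≡ 9; by Fermat, exponent reduces to 138 mod 28 = 26; 9^26 ≡ 24 (mod 29).
Mod 71: 1604 ≡ 42; by Fermat, exponent reduces to 138 mod 70 = 68; 42^68 ≡ 58 (mod 71).
Combine by CRT: x ≡ 24 (mod 29), x ≡ 58 (mod 71) ⇒ x ≡ 981 (mod 2059).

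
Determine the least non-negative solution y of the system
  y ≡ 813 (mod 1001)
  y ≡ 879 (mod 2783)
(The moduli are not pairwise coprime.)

Combine the congruences pairwise.
gcd(1001, 2783) = 11 and 11 | (879 − 813), so the pair is consistent; merging gives y ≡ 178991 (mod 253253), where 253253 = lcm(1001, 2783).
The solution is unique modulo lcm(1001, 2783) = 253253.

178991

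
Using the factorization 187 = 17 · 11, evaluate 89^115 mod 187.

166

Mod 17: 89 ≡ 4; by Fermat, exponent reduces to 115 mod 16 = 3; 4^3 ≡ 13 (mod 17).
Mod 11: 89 ≡ 1; by Fermat, exponent reduces to 115 mod 10 = 5; 1^5 ≡ 1 (mod 11).
Combine by CRT: x ≡ 13 (mod 17), x ≡ 1 (mod 11) ⇒ x ≡ 166 (mod 187).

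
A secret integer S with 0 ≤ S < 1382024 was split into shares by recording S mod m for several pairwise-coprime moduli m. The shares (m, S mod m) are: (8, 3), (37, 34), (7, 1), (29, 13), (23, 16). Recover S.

991523

The moduli are pairwise coprime; N = 8·37·7·29·23 = 1382024.
N/8 = 172753; 172753 ≡ 1 (mod 8), inverse 1.
N/37 = 37352; 37352 ≡ 19 (mod 37); 19·2 ≡ 1, so inverse 2.
N/7 = 197432; 197432 ≡ 4 (mod 7); 4·2 ≡ 1, so inverse 2.
N/29 = 47656; 47656 ≡ 9 (mod 29); 9·13 ≡ 1, so inverse 13.
N/23 = 60088; 60088 ≡ 12 (mod 23); 12·2 ≡ 1, so inverse 2.
S ≡ 3·172753·1 + 34·37352·2 + 1·197432·2 + 13·47656·13 + 16·60088·2 = 13429739.
13429739 mod 1382024 = 991523.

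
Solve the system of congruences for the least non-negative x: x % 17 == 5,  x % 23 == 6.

328

Combine the congruences pairwise.
From x ≡ 5 (mod 17) write x = 5 + 17t. Substituting into x ≡ 6 (mod 23) gives 17t ≡ 1 (mod 23), and since 17⁻¹ ≡ 19 (mod 23), t ≡ 19. Hence x ≡ 5 + 17·19 = 328 (mod 391).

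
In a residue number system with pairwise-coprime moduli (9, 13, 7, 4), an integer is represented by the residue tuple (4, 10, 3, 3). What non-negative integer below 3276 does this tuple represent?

283

Combine the congruences pairwise.
From x ≡ 4 (mod 9) write x = 4 + 9t. Substituting into x ≡ 10 (mod 13) gives 9t ≡ 6 (mod 13), and since 9⁻¹ ≡ 3 (mod 13), t ≡ 5. Hence x ≡ 4 + 9·5 = 49 (mod 117).
From x ≡ 49 (mod 117) write x = 49 + 117t. Substituting into x ≡ 3 (mod 7) gives 117t ≡ 3 (mod 7), and since 5⁻¹ ≡ 3 (mod 7), t ≡ 2. Hence x ≡ 49 + 117·2 = 283 (mod 819).
From x ≡ 283 (mod 819) write x = 283 + 819t. Substituting into x ≡ 3 (mod 4) gives 819t ≡ 0 (mod 4), and since 3⁻¹ ≡ 3 (mod 4), t ≡ 0. Hence x ≡ 283 + 819·0 = 283 (mod 3276).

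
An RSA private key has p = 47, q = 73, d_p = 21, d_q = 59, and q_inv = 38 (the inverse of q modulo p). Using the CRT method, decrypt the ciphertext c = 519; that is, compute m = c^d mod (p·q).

3349

m₁ = c^(d_p) mod p: c ≡ 2 (mod 47), and 2^21 mod 47 = 12.
m₂ = c^(d_q) mod q: c ≡ 8 (mod 73), and 8^59 mod 73 = 64.
h = q_inv·(m₁ − m₂) mod p = 38·(12 − 64) mod 47 = 45.
m = m₂ + h·q = 64 + 45·73 = 3349.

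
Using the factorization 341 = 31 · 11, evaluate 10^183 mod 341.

318

Mod 31: 10 ≡ 10; by Fermat, exponent reduces to 183 mod 30 = 3; 10^3 ≡ 8 (mod 31).
Mod 11: 10 ≡ 10; by Fermat, exponent reduces to 183 mod 10 = 3; 10^3 ≡ 10 (mod 11).
Combine by CRT: x ≡ 8 (mod 31), x ≡ 10 (mod 11) ⇒ x ≡ 318 (mod 341).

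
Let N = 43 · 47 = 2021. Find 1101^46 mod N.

1176

Mod 43: 1101 ≡ 26; by Fermat, exponent reduces to 46 mod 42 = 4; 26^4 ≡ 15 (mod 43).
Mod 47: 1101 ≡ 20; since 46 | 46, by Fermat 20^46 ≡ 1 (mod 47).
Combine by CRT: x ≡ 15 (mod 43), x ≡ 1 (mod 47) ⇒ x ≡ 1176 (mod 2021).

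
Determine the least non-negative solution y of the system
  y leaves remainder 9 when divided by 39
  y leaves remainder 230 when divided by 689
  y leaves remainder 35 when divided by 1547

235179

gcd(39, 689) = 13 and 13 | (230 − 9), so the pair is consistent; merging gives y ≡ 1608 (mod 2067), where 2067 = lcm(39, 689).
gcd(2067, 1547) = 13 and 13 | (35 − 1608), so the pair is consistent; merging gives y ≡ 235179 (mod 245973), where 245973 = lcm(2067, 1547).
The solution is unique modulo lcm(39, 689, 1547) = 245973.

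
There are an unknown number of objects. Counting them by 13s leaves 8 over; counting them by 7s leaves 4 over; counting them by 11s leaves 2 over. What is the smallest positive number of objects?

970

From N ≡ 8 (mod 13) write N = 8 + 13t. Substituting into N ≡ 4 (mod 7) gives 13t ≡ 3 (mod 7), and since 6⁻¹ ≡ 6 (mod 7), t ≡ 4. Hence N ≡ 8 + 13·4 = 60 (mod 91).
From N ≡ 60 (mod 91) write N = 60 + 91t. Substituting into N ≡ 2 (mod 11) gives 91t ≡ 8 (mod 11), and since 3⁻¹ ≡ 4 (mod 11), t ≡ 10. Hence N ≡ 60 + 91·10 = 970 (mod 1001).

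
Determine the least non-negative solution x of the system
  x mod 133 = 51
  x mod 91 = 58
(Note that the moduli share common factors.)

Combine the congruences pairwise.
gcd(133, 91) = 7 and 7 | (58 − 51), so the pair is consistent; merging gives x ≡ 1514 (mod 1729), where 1729 = lcm(133, 91).
The solution is unique modulo lcm(133, 91) = 1729.

1514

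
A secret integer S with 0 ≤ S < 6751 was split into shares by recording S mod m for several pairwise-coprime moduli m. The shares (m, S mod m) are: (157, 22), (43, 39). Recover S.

6145

Combine the congruences pairwise.
From S ≡ 22 (mod 157) write S = 22 + 157t. Substituting into S ≡ 39 (mod 43) gives 157t ≡ 17 (mod 43), and since 28⁻¹ ≡ 20 (mod 43), t ≡ 39. Hence S ≡ 22 + 157·39 = 6145 (mod 6751).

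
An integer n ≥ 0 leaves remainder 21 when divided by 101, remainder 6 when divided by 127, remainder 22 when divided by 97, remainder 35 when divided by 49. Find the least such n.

13958322

Combine the congruences pairwise.
From n ≡ 21 (mod 101) write n = 21 + 101t. Substituting into n ≡ 6 (mod 127) gives 101t ≡ 112 (mod 127), and since 101⁻¹ ≡ 83 (mod 127), t ≡ 25. Hence n ≡ 21 + 101·25 = 2546 (mod 12827).
From n ≡ 2546 (mod 12827) write n = 2546 + 12827t. Substituting into n ≡ 22 (mod 97) gives 12827t ≡ 95 (mod 97), and since 23⁻¹ ≡ 38 (mod 97), t ≡ 21. Hence n ≡ 2546 + 12827·21 = 271913 (mod 1244219).
From n ≡ 271913 (mod 1244219) write n = 271913 + 1244219t. Substituting into n ≡ 35 (mod 49) gives 1244219t ≡ 23 (mod 49), and since 11⁻¹ ≡ 9 (mod 49), t ≡ 11. Hence n ≡ 271913 + 1244219·11 = 13958322 (mod 60966731).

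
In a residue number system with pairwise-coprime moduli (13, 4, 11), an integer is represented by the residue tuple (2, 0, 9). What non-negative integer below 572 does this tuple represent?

548

The moduli are pairwise coprime; N = 13·4·11 = 572.
N/13 = 44; 44 ≡ 5 (mod 13); 5·8 ≡ 1, so inverse 8.
N/4 = 143; 143 ≡ 3 (mod 4); 3·3 ≡ 1, so inverse 3.
N/11 = 52; 52 ≡ 8 (mod 11); 8·7 ≡ 1, so inverse 7.
x ≡ 2·44·8 + 0·143·3 + 9·52·7 = 3980.
3980 mod 572 = 548.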